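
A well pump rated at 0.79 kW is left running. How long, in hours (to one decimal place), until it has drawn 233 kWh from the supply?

294.9 h

Hours = 233 kWh ÷ 0.79 kW = 294.9 h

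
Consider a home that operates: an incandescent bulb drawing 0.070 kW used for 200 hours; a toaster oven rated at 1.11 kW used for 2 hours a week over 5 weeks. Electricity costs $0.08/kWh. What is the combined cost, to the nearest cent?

$2.01

incandescent bulb: 0.07 kW × 200 h = 14 kWh
toaster oven: Runtime = 2 h/week × 5 weeks = 10 h
toaster oven: 1.11 kW × 10 h = 11.1 kWh
Total energy = 25.1 kWh
Cost = 25.1 × $0.08 = $2.01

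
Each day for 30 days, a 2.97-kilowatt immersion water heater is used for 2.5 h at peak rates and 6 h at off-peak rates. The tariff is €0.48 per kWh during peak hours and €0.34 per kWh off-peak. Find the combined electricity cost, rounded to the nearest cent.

Peak energy = 2.97 kW × 2.5 h × 30 = 222.75 kWh
Off-peak energy = 2.97 kW × 6 h × 30 = 534.6 kWh
Cost = 222.75 × €0.48 + 534.6 × €0.34 = €106.92 + €181.764 = €288.68

€288.68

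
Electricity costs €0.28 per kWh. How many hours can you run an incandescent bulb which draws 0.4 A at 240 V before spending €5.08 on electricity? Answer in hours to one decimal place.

Power = 0.4 A × 240 V = 96 W = 0.096 kW
Energy available = €5.08 ÷ €0.28/kWh = 18.1429 kWh
Hours = 18.1429 kWh ÷ 0.096 kW = 189.0 h

189.0 h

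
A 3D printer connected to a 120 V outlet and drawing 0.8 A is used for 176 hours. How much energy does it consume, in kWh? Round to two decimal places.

Power = 0.8 A × 120 V = 96 W = 0.096 kW
Energy = 0.096 kW × 176 h = 16.896 kWh ≈ 16.90 kWh

16.90 kWh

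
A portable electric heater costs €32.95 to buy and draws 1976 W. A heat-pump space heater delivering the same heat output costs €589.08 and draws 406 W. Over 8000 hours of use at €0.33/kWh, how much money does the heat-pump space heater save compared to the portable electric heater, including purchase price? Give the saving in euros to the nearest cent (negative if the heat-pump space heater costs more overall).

€3588.67

portable electric heater: €32.95 + (1976/1000) kW × 8000 h × €0.33 = €32.95 + €5216.64 = €5249.59
heat-pump space heater: €589.08 + (406/1000) kW × 8000 h × €0.33 = €589.08 + €1071.84 = €1660.92
Saving = €5249.59 − €1660.92 = €3588.67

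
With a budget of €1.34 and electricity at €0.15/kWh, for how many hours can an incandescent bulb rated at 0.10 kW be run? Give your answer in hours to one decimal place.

89.3 h

Energy available = €1.34 ÷ €0.15/kWh = 8.9333 kWh
Hours = 8.9333 kWh ÷ 0.1 kW = 89.3 h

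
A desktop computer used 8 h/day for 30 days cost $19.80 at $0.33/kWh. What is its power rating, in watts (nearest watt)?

250 W

Energy = $19.80 ÷ $0.33/kWh = 60 kWh
Runtime = 8 h/day × 30 days = 240 h
Power = 60 kWh ÷ 240 h = 0.25 kW = 250 W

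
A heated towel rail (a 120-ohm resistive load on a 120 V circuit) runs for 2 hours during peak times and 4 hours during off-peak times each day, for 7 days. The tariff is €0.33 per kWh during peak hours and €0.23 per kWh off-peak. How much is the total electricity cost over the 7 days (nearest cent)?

€1.33

Power = V²/R = 120²/120 = 120 W = 0.12 kW
Peak energy = 0.12 kW × 2 h × 7 = 1.68 kWh
Off-peak energy = 0.12 kW × 4 h × 7 = 3.36 kWh
Cost = 1.68 × €0.33 + 3.36 × €0.23 = €0.5544 + €0.7728 = €1.33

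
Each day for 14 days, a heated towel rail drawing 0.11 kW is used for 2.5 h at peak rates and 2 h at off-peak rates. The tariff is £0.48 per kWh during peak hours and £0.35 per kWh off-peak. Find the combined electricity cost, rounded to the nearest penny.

£2.93

Peak energy = 0.11 kW × 2.5 h × 14 = 3.85 kWh
Off-peak energy = 0.11 kW × 2 h × 14 = 3.08 kWh
Cost = 3.85 × £0.48 + 3.08 × £0.35 = £1.848 + £1.078 = £2.93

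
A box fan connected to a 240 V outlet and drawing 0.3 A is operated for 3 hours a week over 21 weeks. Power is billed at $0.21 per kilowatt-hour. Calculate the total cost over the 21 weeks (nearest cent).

$0.95

Power = 0.3 A × 240 V = 72 W = 0.072 kW
Runtime = 3 h/week × 21 weeks = 63 h
Energy = 0.072 kW × 63 h = 4.536 kWh
Cost = 4.536 kWh × $0.21/kWh = $0.95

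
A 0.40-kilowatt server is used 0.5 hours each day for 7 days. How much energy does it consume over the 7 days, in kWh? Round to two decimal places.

1.40 kWh

Runtime = 0.5 h/day × 7 days = 3.5 h
Energy = 0.4 kW × 3.5 h = 1.4 kWh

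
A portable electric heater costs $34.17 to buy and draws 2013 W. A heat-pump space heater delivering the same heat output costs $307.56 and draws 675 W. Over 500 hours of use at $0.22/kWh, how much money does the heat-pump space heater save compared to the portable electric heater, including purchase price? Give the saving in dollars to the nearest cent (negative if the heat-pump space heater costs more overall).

portable electric heater: $34.17 + (2013/1000) kW × 500 h × $0.22 = $34.17 + $221.43 = $255.6
heat-pump space heater: $307.56 + (675/1000) kW × 500 h × $0.22 = $307.56 + $74.25 = $381.81
Saving = $255.6 − $381.81 = −$126.21

-$126.21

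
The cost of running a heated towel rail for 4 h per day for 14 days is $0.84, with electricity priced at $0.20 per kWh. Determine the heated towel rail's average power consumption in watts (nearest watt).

Energy = $0.84 ÷ $0.20/kWh = 4.2 kWh
Runtime = 4 h/day × 14 days = 56 h
Power = 4.2 kWh ÷ 56 h = 0.075 kW = 75 W

75 W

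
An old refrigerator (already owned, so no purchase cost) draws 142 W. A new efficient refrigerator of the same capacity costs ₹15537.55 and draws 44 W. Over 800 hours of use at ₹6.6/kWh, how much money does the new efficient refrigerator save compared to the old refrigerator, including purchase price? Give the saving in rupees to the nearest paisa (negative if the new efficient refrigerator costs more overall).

old refrigerator: ₹0.00 + (142/1000) kW × 800 h × ₹6.6 = ₹0.00 + ₹749.76 = ₹749.76
new efficient refrigerator: ₹15537.55 + (44/1000) kW × 800 h × ₹6.6 = ₹15537.55 + ₹232.32 = ₹15769.87
Saving = ₹749.76 − ₹15769.87 = −₹15020.11

-₹15020.11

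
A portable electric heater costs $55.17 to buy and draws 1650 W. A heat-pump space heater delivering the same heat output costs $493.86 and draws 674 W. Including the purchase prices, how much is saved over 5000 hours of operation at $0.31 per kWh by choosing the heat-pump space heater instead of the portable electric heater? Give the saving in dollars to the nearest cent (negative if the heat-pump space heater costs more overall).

portable electric heater: $55.17 + (1650/1000) kW × 5000 h × $0.31 = $55.17 + $2557.5 = $2612.67
heat-pump space heater: $493.86 + (674/1000) kW × 5000 h × $0.31 = $493.86 + $1044.7 = $1538.56
Saving = $2612.67 − $1538.56 = $1074.11

$1074.11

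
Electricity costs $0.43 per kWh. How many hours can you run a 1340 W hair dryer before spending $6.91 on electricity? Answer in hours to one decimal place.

Energy available = $6.91 ÷ $0.43/kWh = 16.0698 kWh
Hours = 16.0698 kWh ÷ 1.34 kW = 12.0 h

12.0 h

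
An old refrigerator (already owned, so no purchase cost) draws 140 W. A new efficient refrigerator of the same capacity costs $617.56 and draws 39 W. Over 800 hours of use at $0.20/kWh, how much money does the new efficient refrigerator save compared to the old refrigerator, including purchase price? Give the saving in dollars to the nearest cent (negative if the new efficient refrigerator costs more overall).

-$601.40

old refrigerator: $0.00 + (140/1000) kW × 800 h × $0.20 = $0.00 + $22.4 = $22.4
new efficient refrigerator: $617.56 + (39/1000) kW × 800 h × $0.20 = $617.56 + $6.24 = $623.8
Saving = $22.4 − $623.8 = −$601.4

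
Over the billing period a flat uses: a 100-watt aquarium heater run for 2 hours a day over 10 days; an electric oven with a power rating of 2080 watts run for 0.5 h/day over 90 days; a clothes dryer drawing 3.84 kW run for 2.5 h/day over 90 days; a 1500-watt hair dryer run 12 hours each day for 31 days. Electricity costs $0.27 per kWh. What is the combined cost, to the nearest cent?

$409.75

aquarium heater: Runtime = 2 h/day × 10 days = 20 h
aquarium heater: 0.1 kW × 20 h = 2 kWh
electric oven: Runtime = 0.5 h/day × 90 days = 45 h
electric oven: 2.08 kW × 45 h = 93.6 kWh
clothes dryer: Runtime = 2.5 h/day × 90 days = 225 h
clothes dryer: 3.84 kW × 225 h = 864 kWh
hair dryer: Runtime = 12 h/day × 31 days = 372 h
hair dryer: 1.5 kW × 372 h = 558 kWh
Total energy = 1517.6 kWh
Cost = 1517.6 × $0.27 = $409.75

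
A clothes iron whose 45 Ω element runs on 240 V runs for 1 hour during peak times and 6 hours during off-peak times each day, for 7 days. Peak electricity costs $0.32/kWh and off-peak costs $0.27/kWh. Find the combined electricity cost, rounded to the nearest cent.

$17.38

Power = V²/R = 240²/45 = 1280 W = 1.28 kW
Peak energy = 1.28 kW × 1 h × 7 = 8.96 kWh
Off-peak energy = 1.28 kW × 6 h × 7 = 53.76 kWh
Cost = 8.96 × $0.32 + 53.76 × $0.27 = $2.8672 + $14.5152 = $17.38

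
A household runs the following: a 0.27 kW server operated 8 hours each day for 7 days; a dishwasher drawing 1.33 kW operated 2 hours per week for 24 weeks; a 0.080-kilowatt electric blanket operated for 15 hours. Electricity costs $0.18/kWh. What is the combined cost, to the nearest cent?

$14.43

server: Runtime = 8 h/day × 7 days = 56 h
server: 0.27 kW × 56 h = 15.12 kWh
dishwasher: Runtime = 2 h/week × 24 weeks = 48 h
dishwasher: 1.33 kW × 48 h = 63.84 kWh
electric blanket: 0.08 kW × 15 h = 1.2 kWh
Total energy = 80.16 kWh
Cost = 80.16 × $0.18 = $14.43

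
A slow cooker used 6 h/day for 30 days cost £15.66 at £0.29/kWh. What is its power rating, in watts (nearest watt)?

Energy = £15.66 ÷ £0.29/kWh = 54 kWh
Runtime = 6 h/day × 30 days = 180 h
Power = 54 kWh ÷ 180 h = 0.3 kW = 300 W

300 W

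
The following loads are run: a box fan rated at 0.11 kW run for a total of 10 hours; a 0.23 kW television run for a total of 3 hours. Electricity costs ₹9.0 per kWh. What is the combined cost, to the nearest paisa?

₹16.11

box fan: 0.11 kW × 10 h = 1.1 kWh
television: 0.23 kW × 3 h = 0.69 kWh
Total energy = 1.79 kWh
Cost = 1.79 × ₹9.0 = ₹16.11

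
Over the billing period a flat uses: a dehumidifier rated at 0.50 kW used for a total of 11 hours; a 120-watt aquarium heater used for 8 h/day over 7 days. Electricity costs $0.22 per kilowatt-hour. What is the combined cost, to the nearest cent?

$2.69

dehumidifier: 0.5 kW × 11 h = 5.5 kWh
aquarium heater: Runtime = 8 h/day × 7 days = 56 h
aquarium heater: 0.12 kW × 56 h = 6.72 kWh
Total energy = 12.22 kWh
Cost = 12.22 × $0.22 = $2.69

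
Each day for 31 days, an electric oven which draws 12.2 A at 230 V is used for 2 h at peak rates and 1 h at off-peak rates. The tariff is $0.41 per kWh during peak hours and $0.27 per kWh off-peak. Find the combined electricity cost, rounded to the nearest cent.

$94.81

Power = 12.2 A × 230 V = 2806 W = 2.806 kW
Peak energy = 2.806 kW × 2 h × 31 = 173.972 kWh
Off-peak energy = 2.806 kW × 1 h × 31 = 86.986 kWh
Cost = 173.972 × $0.41 + 86.986 × $0.27 = $71.32852 + $23.48622 = $94.81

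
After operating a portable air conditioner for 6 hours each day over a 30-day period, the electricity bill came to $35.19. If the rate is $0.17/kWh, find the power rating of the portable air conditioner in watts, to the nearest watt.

1150 W

Energy = $35.19 ÷ $0.17/kWh = 207 kWh
Runtime = 6 h/day × 30 days = 180 h
Power = 207 kWh ÷ 180 h = 1.15 kW = 1150 W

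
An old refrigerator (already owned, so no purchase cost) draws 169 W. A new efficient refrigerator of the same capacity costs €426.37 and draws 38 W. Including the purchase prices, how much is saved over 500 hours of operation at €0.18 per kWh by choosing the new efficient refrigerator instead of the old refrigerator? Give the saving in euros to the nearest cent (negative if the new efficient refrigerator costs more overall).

-€414.58

old refrigerator: €0.00 + (169/1000) kW × 500 h × €0.18 = €0.00 + €15.21 = €15.21
new efficient refrigerator: €426.37 + (38/1000) kW × 500 h × €0.18 = €426.37 + €3.42 = €429.79
Saving = €15.21 − €429.79 = −€414.58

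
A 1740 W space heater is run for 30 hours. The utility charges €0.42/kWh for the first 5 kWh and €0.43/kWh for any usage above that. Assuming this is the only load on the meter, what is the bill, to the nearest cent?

€22.40

Energy = 1.74 kW × 30 h = 52.2 kWh
Tier 1 (0–5 kWh): 5 × €0.42 = €2.1
Above 5 kWh: 47.2 × €0.43 = €20.296
Bill = €22.40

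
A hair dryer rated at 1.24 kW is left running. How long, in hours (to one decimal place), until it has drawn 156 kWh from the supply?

Hours = 156 kWh ÷ 1.24 kW = 125.8 h

125.8 h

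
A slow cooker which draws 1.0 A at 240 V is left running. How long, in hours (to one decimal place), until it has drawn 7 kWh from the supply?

Power = 1.0 A × 240 V = 240 W = 0.24 kW
Hours = 7 kWh ÷ 0.24 kW = 29.2 h

29.2 h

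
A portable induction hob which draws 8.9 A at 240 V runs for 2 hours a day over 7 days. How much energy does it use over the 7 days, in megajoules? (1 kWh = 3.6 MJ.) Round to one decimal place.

107.7 MJ

Power = 8.9 A × 240 V = 2136 W = 2.136 kW
Runtime = 2 h/day × 7 days = 14 h
Energy = 2.136 kW × 14 h = 29.904 kWh
= 29.904 × 3.6 MJ = 107.7 MJ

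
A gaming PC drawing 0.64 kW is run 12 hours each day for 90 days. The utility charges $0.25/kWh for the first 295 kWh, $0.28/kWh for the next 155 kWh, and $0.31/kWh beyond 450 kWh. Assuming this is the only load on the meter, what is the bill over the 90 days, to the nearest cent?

$191.92

Runtime = 12 h/day × 90 days = 1080 h
Energy = 0.64 kW × 1080 h = 691.2 kWh
Tier 1 (0–295 kWh): 295 × $0.25 = $73.75
Tier 2 (295–450 kWh): 155 × $0.28 = $43.4
Above 450 kWh: 241.2 × $0.31 = $74.772
Bill = $191.92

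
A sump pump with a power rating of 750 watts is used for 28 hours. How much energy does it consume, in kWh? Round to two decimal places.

Energy = 0.75 kW × 28 h = 21 kWh

21.00 kWh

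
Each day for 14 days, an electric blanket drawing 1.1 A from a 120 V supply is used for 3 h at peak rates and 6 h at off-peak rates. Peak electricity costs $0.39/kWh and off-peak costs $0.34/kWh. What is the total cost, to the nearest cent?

Power = 1.1 A × 120 V = 132 W = 0.132 kW
Peak energy = 0.132 kW × 3 h × 14 = 5.544 kWh
Off-peak energy = 0.132 kW × 6 h × 14 = 11.088 kWh
Cost = 5.544 × $0.39 + 11.088 × $0.34 = $2.16216 + $3.76992 = $5.93

$5.93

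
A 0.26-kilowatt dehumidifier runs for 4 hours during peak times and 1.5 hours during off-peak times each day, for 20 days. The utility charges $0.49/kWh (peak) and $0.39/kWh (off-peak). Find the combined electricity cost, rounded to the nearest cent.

$13.23

Peak energy = 0.26 kW × 4 h × 20 = 20.8 kWh
Off-peak energy = 0.26 kW × 1.5 h × 20 = 7.8 kWh
Cost = 20.8 × $0.49 + 7.8 × $0.39 = $10.192 + $3.042 = $13.23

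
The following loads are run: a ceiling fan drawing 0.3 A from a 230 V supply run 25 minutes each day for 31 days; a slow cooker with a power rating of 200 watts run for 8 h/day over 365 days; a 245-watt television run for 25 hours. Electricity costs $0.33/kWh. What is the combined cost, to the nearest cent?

$195.04

ceiling fan: Power = 0.3 A × 230 V = 69 W = 0.069 kW
ceiling fan: Runtime = 25 min × 31 = 775 min = 12.916666… h
ceiling fan: 0.069 kW × 12.916666… h = 0.89125 kWh
slow cooker: Runtime = 8 h/day × 365 days = 2920 h
slow cooker: 0.2 kW × 2920 h = 584 kWh
television: 0.245 kW × 25 h = 6.125 kWh
Total energy = 591.01625 kWh
Cost = 591.01625 × $0.33 = $195.04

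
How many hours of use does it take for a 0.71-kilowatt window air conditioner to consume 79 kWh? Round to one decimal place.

111.3 h

Hours = 79 kWh ÷ 0.71 kW = 111.3 h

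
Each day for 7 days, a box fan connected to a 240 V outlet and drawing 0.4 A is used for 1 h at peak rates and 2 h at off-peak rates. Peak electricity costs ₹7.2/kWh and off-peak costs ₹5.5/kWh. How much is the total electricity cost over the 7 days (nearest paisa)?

₹12.23

Power = 0.4 A × 240 V = 96 W = 0.096 kW
Peak energy = 0.096 kW × 1 h × 7 = 0.672 kWh
Off-peak energy = 0.096 kW × 2 h × 7 = 1.344 kWh
Cost = 0.672 × ₹7.2 + 1.344 × ₹5.5 = ₹4.8384 + ₹7.392 = ₹12.23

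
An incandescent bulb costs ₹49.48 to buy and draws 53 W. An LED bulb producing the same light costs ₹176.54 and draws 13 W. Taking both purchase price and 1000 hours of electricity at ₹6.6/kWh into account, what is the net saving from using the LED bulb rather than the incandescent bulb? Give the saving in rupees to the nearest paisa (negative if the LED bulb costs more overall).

incandescent bulb: ₹49.48 + (53/1000) kW × 1000 h × ₹6.6 = ₹49.48 + ₹349.8 = ₹399.28
LED bulb: ₹176.54 + (13/1000) kW × 1000 h × ₹6.6 = ₹176.54 + ₹85.8 = ₹262.34
Saving = ₹399.28 − ₹262.34 = ₹136.94

₹136.94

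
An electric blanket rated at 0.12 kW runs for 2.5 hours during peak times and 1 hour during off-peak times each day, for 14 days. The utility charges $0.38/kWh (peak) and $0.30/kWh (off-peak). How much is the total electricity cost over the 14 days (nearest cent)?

$2.10

Peak energy = 0.12 kW × 2.5 h × 14 = 4.2 kWh
Off-peak energy = 0.12 kW × 1 h × 14 = 1.68 kWh
Cost = 4.2 × $0.38 + 1.68 × $0.30 = $1.596 + $0.504 = $2.10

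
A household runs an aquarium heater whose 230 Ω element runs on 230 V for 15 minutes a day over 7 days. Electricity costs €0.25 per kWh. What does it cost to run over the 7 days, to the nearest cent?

€0.10

Power = V²/R = 230²/230 = 230 W = 0.23 kW
Runtime = 15 min × 7 = 105 min = 1.75 h
Energy = 0.23 kW × 1.75 h = 0.4025 kWh
Cost = 0.4025 kWh × €0.25/kWh = €0.10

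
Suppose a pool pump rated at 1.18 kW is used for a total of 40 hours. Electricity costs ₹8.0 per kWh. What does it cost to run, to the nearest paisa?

₹377.60

Energy = 1.18 kW × 40 h = 47.2 kWh
Cost = 47.2 kWh × ₹8.0/kWh = ₹377.60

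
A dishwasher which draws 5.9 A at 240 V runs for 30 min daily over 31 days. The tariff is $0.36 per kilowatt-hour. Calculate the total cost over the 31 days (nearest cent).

Power = 5.9 A × 240 V = 1416 W = 1.416 kW
Runtime = 30 min × 31 = 930 min = 15.5 h
Energy = 1.416 kW × 15.5 h = 21.948 kWh
Cost = 21.948 kWh × $0.36/kWh = $7.90

$7.90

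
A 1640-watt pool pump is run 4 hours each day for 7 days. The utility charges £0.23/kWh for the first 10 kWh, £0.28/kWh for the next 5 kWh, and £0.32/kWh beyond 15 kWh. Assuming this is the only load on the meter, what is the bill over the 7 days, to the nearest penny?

Runtime = 4 h/day × 7 days = 28 h
Energy = 1.64 kW × 28 h = 45.92 kWh
Tier 1 (0–10 kWh): 10 × £0.23 = £2.3
Tier 2 (10–15 kWh): 5 × £0.28 = £1.4
Above 15 kWh: 30.92 × £0.32 = £9.8944
Bill = £13.59

£13.59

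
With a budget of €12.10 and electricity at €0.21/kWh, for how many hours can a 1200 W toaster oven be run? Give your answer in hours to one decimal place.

48.0 h

Energy available = €12.10 ÷ €0.21/kWh = 57.619 kWh
Hours = 57.619 kWh ÷ 1.2 kW = 48.0 h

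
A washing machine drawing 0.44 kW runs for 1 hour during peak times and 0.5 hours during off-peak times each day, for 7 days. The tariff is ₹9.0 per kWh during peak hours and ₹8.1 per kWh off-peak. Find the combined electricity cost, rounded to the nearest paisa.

₹40.19

Peak energy = 0.44 kW × 1 h × 7 = 3.08 kWh
Off-peak energy = 0.44 kW × 0.5 h × 7 = 1.54 kWh
Cost = 3.08 × ₹9.0 + 1.54 × ₹8.1 = ₹27.72 + ₹12.474 = ₹40.19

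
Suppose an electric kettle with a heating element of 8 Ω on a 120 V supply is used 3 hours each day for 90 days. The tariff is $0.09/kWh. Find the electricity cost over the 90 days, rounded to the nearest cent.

$43.74

Power = V²/R = 120²/8 = 1800 W = 1.8 kW
Runtime = 3 h/day × 90 days = 270 h
Energy = 1.8 kW × 270 h = 486 kWh
Cost = 486 kWh × $0.09/kWh = $43.74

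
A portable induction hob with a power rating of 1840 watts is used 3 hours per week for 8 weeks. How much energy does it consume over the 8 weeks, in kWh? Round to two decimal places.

44.16 kWh

Runtime = 3 h/week × 8 weeks = 24 h
Energy = 1.84 kW × 24 h = 44.16 kWh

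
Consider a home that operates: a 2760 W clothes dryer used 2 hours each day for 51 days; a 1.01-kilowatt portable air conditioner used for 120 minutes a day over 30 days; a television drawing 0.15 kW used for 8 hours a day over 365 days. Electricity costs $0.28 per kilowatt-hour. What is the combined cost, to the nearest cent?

clothes dryer: Runtime = 2 h/day × 51 days = 102 h
clothes dryer: 2.76 kW × 102 h = 281.52 kWh
portable air conditioner: Runtime = 120 min × 30 = 3600 min = 60 h
portable air conditioner: 1.01 kW × 60 h = 60.6 kWh
television: Runtime = 8 h/day × 365 days = 2920 h
television: 0.15 kW × 2920 h = 438 kWh
Total energy = 780.12 kWh
Cost = 780.12 × $0.28 = $218.43

$218.43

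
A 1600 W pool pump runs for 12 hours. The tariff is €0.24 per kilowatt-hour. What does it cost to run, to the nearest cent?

Energy = 1.6 kW × 12 h = 19.2 kWh
Cost = 19.2 kWh × €0.24/kWh = €4.61

€4.61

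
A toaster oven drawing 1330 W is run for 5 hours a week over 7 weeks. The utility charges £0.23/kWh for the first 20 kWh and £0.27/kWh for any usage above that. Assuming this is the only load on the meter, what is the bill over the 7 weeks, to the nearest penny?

Runtime = 5 h/week × 7 weeks = 35 h
Energy = 1.33 kW × 35 h = 46.55 kWh
Tier 1 (0–20 kWh): 20 × £0.23 = £4.6
Above 20 kWh: 26.55 × £0.27 = £7.1685
Bill = £11.77

£11.77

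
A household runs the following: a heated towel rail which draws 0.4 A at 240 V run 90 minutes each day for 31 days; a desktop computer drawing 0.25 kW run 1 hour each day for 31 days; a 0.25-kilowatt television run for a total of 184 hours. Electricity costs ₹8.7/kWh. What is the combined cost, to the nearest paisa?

heated towel rail: Power = 0.4 A × 240 V = 96 W = 0.096 kW
heated towel rail: Runtime = 90 min × 31 = 2790 min = 46.5 h
heated towel rail: 0.096 kW × 46.5 h = 4.464 kWh
desktop computer: Runtime = 1 h/day × 31 days = 31 h
desktop computer: 0.25 kW × 31 h = 7.75 kWh
television: 0.25 kW × 184 h = 46 kWh
Total energy = 58.214 kWh
Cost = 58.214 × ₹8.7 = ₹506.46

₹506.46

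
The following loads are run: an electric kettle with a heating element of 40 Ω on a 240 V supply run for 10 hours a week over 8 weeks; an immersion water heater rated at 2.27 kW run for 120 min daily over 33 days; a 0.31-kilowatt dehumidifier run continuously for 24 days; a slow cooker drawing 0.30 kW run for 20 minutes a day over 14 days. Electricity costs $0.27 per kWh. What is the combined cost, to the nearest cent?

electric kettle: Power = V²/R = 240²/40 = 1440 W = 1.44 kW
electric kettle: Runtime = 10 h/week × 8 weeks = 80 h
electric kettle: 1.44 kW × 80 h = 115.2 kWh
immersion water heater: Runtime = 120 min × 33 = 3960 min = 66 h
immersion water heater: 2.27 kW × 66 h = 149.82 kWh
dehumidifier: Runtime = 24 h × 24 = 576 h
dehumidifier: 0.31 kW × 576 h = 178.56 kWh
slow cooker: Runtime = 20 min × 14 = 280 min = 4.666666… h
slow cooker: 0.3 kW × 4.666666… h = 1.4 kWh
Total energy = 444.98 kWh
Cost = 444.98 × $0.27 = $120.14

$120.14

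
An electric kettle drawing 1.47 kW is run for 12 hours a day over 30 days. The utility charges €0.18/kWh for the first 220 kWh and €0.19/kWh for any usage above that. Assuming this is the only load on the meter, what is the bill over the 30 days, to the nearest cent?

€98.35

Runtime = 12 h/day × 30 days = 360 h
Energy = 1.47 kW × 360 h = 529.2 kWh
Tier 1 (0–220 kWh): 220 × €0.18 = €39.6
Above 220 kWh: 309.2 × €0.19 = €58.748
Bill = €98.35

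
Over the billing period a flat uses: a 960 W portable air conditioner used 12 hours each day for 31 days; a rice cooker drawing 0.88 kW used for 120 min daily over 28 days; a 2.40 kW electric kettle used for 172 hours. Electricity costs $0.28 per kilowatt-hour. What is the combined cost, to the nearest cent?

portable air conditioner: Runtime = 12 h/day × 31 days = 372 h
portable air conditioner: 0.96 kW × 372 h = 357.12 kWh
rice cooker: Runtime = 120 min × 28 = 3360 min = 56 h
rice cooker: 0.88 kW × 56 h = 49.28 kWh
electric kettle: 2.4 kW × 172 h = 412.8 kWh
Total energy = 819.2 kWh
Cost = 819.2 × $0.28 = $229.38

$229.38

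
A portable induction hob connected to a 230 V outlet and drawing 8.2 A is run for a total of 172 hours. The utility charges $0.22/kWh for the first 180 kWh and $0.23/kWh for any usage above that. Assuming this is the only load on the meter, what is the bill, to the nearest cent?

$72.81

Power = 8.2 A × 230 V = 1886 W = 1.886 kW
Energy = 1.886 kW × 172 h = 324.392 kWh
Tier 1 (0–180 kWh): 180 × $0.22 = $39.6
Above 180 kWh: 144.392 × $0.23 = $33.21016
Bill = $72.81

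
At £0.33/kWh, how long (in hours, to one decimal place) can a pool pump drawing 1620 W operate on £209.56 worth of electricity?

Energy available = £209.56 ÷ £0.33/kWh = 635.0303 kWh
Hours = 635.0303 kWh ÷ 1.62 kW = 392.0 h

392.0 h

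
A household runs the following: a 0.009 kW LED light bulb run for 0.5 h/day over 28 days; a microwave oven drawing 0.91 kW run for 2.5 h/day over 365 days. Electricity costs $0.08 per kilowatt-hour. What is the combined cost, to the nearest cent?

LED light bulb: Runtime = 0.5 h/day × 28 days = 14 h
LED light bulb: 0.009 kW × 14 h = 0.126 kWh
microwave oven: Runtime = 2.5 h/day × 365 days = 912.5 h
microwave oven: 0.91 kW × 912.5 h = 830.375 kWh
Total energy = 830.501 kWh
Cost = 830.501 × $0.08 = $66.44

$66.44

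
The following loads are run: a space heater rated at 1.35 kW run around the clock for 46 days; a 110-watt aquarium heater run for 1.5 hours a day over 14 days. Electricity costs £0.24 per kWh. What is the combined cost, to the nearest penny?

£358.25

space heater: Runtime = 24 h × 46 = 1104 h
space heater: 1.35 kW × 1104 h = 1490.4 kWh
aquarium heater: Runtime = 1.5 h/day × 14 days = 21 h
aquarium heater: 0.11 kW × 21 h = 2.31 kWh
Total energy = 1492.71 kWh
Cost = 1492.71 × £0.24 = £358.25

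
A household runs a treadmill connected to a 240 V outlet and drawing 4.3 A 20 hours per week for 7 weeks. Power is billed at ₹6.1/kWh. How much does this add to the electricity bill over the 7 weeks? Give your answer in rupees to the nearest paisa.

₹881.33

Power = 4.3 A × 240 V = 1032 W = 1.032 kW
Runtime = 20 h/week × 7 weeks = 140 h
Energy = 1.032 kW × 140 h = 144.48 kWh
Cost = 144.48 kWh × ₹6.1/kWh = ₹881.33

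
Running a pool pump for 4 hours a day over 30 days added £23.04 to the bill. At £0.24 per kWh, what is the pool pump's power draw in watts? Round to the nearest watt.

800 W

Energy = £23.04 ÷ £0.24/kWh = 96 kWh
Runtime = 4 h/day × 30 days = 120 h
Power = 96 kWh ÷ 120 h = 0.8 kW = 800 W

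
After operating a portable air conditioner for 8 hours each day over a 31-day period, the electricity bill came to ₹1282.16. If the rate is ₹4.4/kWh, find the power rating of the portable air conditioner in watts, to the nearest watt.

Energy = ₹1282.16 ÷ ₹4.4/kWh = 291.4 kWh
Runtime = 8 h/day × 31 days = 248 h
Power = 291.4 kWh ÷ 248 h = 1.175 kW = 1175 W

1175 W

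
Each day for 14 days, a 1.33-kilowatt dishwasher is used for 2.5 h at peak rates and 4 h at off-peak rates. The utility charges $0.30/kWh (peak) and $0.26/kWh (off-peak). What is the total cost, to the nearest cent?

$33.33

Peak energy = 1.33 kW × 2.5 h × 14 = 46.55 kWh
Off-peak energy = 1.33 kW × 4 h × 14 = 74.48 kWh
Cost = 46.55 × $0.30 + 74.48 × $0.26 = $13.965 + $19.3648 = $33.33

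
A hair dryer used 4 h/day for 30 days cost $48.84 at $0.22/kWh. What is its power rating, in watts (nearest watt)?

1850 W

Energy = $48.84 ÷ $0.22/kWh = 222 kWh
Runtime = 4 h/day × 30 days = 120 h
Power = 222 kWh ÷ 120 h = 1.85 kW = 1850 W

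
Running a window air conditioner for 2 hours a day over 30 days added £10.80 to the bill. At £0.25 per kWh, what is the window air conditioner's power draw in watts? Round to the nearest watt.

Energy = £10.80 ÷ £0.25/kWh = 43.2 kWh
Runtime = 2 h/day × 30 days = 60 h
Power = 43.2 kWh ÷ 60 h = 0.72 kW = 720 W

720 W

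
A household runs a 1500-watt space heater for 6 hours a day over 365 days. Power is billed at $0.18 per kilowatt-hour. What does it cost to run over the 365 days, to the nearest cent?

Runtime = 6 h/day × 365 days = 2190 h
Energy = 1.5 kW × 2190 h = 3285 kWh
Cost = 3285 kWh × $0.18/kWh = $591.30

$591.30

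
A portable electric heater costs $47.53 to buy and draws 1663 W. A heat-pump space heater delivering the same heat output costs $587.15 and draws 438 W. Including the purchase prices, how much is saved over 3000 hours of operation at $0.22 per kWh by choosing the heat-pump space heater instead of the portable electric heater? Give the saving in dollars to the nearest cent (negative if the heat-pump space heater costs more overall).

$268.88

portable electric heater: $47.53 + (1663/1000) kW × 3000 h × $0.22 = $47.53 + $1097.58 = $1145.11
heat-pump space heater: $587.15 + (438/1000) kW × 3000 h × $0.22 = $587.15 + $289.08 = $876.23
Saving = $1145.11 − $876.23 = $268.88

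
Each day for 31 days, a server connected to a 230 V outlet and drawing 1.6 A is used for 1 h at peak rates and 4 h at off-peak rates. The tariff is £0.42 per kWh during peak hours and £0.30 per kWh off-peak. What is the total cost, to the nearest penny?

£18.48

Power = 1.6 A × 230 V = 368 W = 0.368 kW
Peak energy = 0.368 kW × 1 h × 31 = 11.408 kWh
Off-peak energy = 0.368 kW × 4 h × 31 = 45.632 kWh
Cost = 11.408 × £0.42 + 45.632 × £0.30 = £4.79136 + £13.6896 = £18.48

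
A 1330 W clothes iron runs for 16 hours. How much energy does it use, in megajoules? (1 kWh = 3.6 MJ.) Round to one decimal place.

76.6 MJ

Energy = 1.33 kW × 16 h = 21.28 kWh
= 21.28 × 3.6 MJ = 76.6 MJ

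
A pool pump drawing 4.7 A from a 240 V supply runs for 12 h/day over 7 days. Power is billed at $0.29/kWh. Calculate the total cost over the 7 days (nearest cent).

Power = 4.7 A × 240 V = 1128 W = 1.128 kW
Runtime = 12 h/day × 7 days = 84 h
Energy = 1.128 kW × 84 h = 94.752 kWh
Cost = 94.752 kWh × $0.29/kWh = $27.48

$27.48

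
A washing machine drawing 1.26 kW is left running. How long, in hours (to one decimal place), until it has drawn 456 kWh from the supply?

361.9 h

Hours = 456 kWh ÷ 1.26 kW = 361.9 h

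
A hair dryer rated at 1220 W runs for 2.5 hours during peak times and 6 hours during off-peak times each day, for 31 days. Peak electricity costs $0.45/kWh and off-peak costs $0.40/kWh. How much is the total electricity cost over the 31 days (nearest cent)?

$133.32

Peak energy = 1.22 kW × 2.5 h × 31 = 94.55 kWh
Off-peak energy = 1.22 kW × 6 h × 31 = 226.92 kWh
Cost = 94.55 × $0.45 + 226.92 × $0.40 = $42.5475 + $90.768 = $133.32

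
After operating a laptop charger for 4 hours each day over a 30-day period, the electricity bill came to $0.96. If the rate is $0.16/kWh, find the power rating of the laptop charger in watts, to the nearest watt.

Energy = $0.96 ÷ $0.16/kWh = 6 kWh
Runtime = 4 h/day × 30 days = 120 h
Power = 6 kWh ÷ 120 h = 0.05 kW = 50 W

50 W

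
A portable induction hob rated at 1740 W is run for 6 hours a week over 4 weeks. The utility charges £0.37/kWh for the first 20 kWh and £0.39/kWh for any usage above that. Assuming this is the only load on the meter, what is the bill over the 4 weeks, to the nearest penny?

Runtime = 6 h/week × 4 weeks = 24 h
Energy = 1.74 kW × 24 h = 41.76 kWh
Tier 1 (0–20 kWh): 20 × £0.37 = £7.4
Above 20 kWh: 21.76 × £0.39 = £8.4864
Bill = £15.89

£15.89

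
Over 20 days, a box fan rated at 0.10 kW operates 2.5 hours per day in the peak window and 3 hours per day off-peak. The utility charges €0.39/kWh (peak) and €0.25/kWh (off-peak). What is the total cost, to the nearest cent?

€3.45

Peak energy = 0.1 kW × 2.5 h × 20 = 5 kWh
Off-peak energy = 0.1 kW × 3 h × 20 = 6 kWh
Cost = 5 × €0.39 + 6 × €0.25 = €1.95 + €1.5 = €3.45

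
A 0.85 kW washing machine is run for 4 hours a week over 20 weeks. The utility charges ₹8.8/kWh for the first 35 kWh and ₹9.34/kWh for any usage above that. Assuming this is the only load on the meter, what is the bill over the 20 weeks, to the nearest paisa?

₹616.22

Runtime = 4 h/week × 20 weeks = 80 h
Energy = 0.85 kW × 80 h = 68 kWh
Tier 1 (0–35 kWh): 35 × ₹8.8 = ₹308
Above 35 kWh: 33 × ₹9.34 = ₹308.22
Bill = ₹616.22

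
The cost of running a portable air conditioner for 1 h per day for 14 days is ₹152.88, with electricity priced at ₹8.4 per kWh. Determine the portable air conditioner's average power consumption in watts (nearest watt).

1300 W

Energy = ₹152.88 ÷ ₹8.4/kWh = 18.2 kWh
Runtime = 1 h/day × 14 days = 14 h
Power = 18.2 kWh ÷ 14 h = 1.3 kW = 1300 W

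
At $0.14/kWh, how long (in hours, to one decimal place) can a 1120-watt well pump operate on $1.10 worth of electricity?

7.0 h

Energy available = $1.10 ÷ $0.14/kWh = 7.8571 kWh
Hours = 7.8571 kWh ÷ 1.12 kW = 7.0 h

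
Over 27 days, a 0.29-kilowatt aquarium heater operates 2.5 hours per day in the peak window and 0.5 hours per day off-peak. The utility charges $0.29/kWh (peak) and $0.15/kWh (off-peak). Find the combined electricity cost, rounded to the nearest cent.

Peak energy = 0.29 kW × 2.5 h × 27 = 19.575 kWh
Off-peak energy = 0.29 kW × 0.5 h × 27 = 3.915 kWh
Cost = 19.575 × $0.29 + 3.915 × $0.15 = $5.67675 + $0.58725 = $6.26

$6.26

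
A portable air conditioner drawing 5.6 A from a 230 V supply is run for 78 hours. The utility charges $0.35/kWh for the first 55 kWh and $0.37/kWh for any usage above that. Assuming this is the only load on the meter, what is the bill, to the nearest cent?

Power = 5.6 A × 230 V = 1288 W = 1.288 kW
Energy = 1.288 kW × 78 h = 100.464 kWh
Tier 1 (0–55 kWh): 55 × $0.35 = $19.25
Above 55 kWh: 45.464 × $0.37 = $16.82168
Bill = $36.07

$36.07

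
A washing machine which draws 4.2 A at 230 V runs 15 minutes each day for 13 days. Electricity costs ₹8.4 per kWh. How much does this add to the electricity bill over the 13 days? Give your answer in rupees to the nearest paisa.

Power = 4.2 A × 230 V = 966 W = 0.966 kW
Runtime = 15 min × 13 = 195 min = 3.25 h
Energy = 0.966 kW × 3.25 h = 3.1395 kWh
Cost = 3.1395 kWh × ₹8.4/kWh = ₹26.37

₹26.37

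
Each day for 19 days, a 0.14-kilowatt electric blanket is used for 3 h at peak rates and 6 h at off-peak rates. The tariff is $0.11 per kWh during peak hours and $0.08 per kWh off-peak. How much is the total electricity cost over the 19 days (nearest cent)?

Peak energy = 0.14 kW × 3 h × 19 = 7.98 kWh
Off-peak energy = 0.14 kW × 6 h × 19 = 15.96 kWh
Cost = 7.98 × $0.11 + 15.96 × $0.08 = $0.8778 + $1.2768 = $2.15

$2.15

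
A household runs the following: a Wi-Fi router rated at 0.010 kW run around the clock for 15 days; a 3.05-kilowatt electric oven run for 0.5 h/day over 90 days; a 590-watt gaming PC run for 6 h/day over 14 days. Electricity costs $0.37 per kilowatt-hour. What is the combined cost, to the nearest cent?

$70.45

Wi-Fi router: Runtime = 24 h × 15 = 360 h
Wi-Fi router: 0.01 kW × 360 h = 3.6 kWh
electric oven: Runtime = 0.5 h/day × 90 days = 45 h
electric oven: 3.05 kW × 45 h = 137.25 kWh
gaming PC: Runtime = 6 h/day × 14 days = 84 h
gaming PC: 0.59 kW × 84 h = 49.56 kWh
Total energy = 190.41 kWh
Cost = 190.41 × $0.37 = $70.45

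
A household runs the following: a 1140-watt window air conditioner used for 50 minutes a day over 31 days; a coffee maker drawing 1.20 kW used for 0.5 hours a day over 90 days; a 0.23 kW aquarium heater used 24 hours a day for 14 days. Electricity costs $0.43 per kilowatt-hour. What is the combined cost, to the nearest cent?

$69.11

window air conditioner: Runtime = 50 min × 31 = 1550 min = 25.833333… h
window air conditioner: 1.14 kW × 25.833333… h = 29.45 kWh
coffee maker: Runtime = 0.5 h/day × 90 days = 45 h
coffee maker: 1.2 kW × 45 h = 54 kWh
aquarium heater: Runtime = 24 h × 14 = 336 h
aquarium heater: 0.23 kW × 336 h = 77.28 kWh
Total energy = 160.73 kWh
Cost = 160.73 × $0.43 = $69.11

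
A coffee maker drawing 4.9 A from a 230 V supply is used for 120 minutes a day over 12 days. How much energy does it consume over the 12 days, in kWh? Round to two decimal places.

27.05 kWh

Power = 4.9 A × 230 V = 1127 W = 1.127 kW
Runtime = 120 min × 12 = 1440 min = 24 h
Energy = 1.127 kW × 24 h = 27.048 kWh ≈ 27.05 kWh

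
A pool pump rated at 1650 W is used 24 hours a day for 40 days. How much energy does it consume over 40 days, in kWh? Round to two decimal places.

Runtime = 24 h × 40 = 960 h
Energy = 1.65 kW × 960 h = 1584 kWh

1584.00 kWh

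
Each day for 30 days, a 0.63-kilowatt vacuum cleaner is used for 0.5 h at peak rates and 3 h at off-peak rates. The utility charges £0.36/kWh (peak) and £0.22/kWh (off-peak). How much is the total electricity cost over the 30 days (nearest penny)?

Peak energy = 0.63 kW × 0.5 h × 30 = 9.45 kWh
Off-peak energy = 0.63 kW × 3 h × 30 = 56.7 kWh
Cost = 9.45 × £0.36 + 56.7 × £0.22 = £3.402 + £12.474 = £15.88

£15.88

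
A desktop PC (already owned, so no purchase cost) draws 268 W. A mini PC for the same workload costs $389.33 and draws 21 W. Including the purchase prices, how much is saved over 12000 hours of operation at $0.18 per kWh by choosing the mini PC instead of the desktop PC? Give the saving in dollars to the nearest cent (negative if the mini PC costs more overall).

desktop PC: $0.00 + (268/1000) kW × 12000 h × $0.18 = $0.00 + $578.88 = $578.88
mini PC: $389.33 + (21/1000) kW × 12000 h × $0.18 = $389.33 + $45.36 = $434.69
Saving = $578.88 − $434.69 = $144.19

$144.19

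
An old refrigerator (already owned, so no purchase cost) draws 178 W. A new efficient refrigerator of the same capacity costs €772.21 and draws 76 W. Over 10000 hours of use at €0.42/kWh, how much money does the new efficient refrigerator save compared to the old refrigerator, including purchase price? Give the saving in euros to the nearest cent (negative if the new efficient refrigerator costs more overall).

-€343.81

old refrigerator: €0.00 + (178/1000) kW × 10000 h × €0.42 = €0.00 + €747.6 = €747.6
new efficient refrigerator: €772.21 + (76/1000) kW × 10000 h × €0.42 = €772.21 + €319.2 = €1091.41
Saving = €747.6 − €1091.41 = −€343.81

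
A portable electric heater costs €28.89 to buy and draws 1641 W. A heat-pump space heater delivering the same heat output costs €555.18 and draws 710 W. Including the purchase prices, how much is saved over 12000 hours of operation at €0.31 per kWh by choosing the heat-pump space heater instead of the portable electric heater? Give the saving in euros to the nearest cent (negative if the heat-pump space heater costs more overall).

portable electric heater: €28.89 + (1641/1000) kW × 12000 h × €0.31 = €28.89 + €6104.52 = €6133.41
heat-pump space heater: €555.18 + (710/1000) kW × 12000 h × €0.31 = €555.18 + €2641.2 = €3196.38
Saving = €6133.41 − €3196.38 = €2937.03

€2937.03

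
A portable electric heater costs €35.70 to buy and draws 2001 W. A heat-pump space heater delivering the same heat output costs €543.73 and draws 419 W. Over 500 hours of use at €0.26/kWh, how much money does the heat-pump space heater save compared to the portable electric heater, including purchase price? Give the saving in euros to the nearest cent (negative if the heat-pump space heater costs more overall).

portable electric heater: €35.70 + (2001/1000) kW × 500 h × €0.26 = €35.70 + €260.13 = €295.83
heat-pump space heater: €543.73 + (419/1000) kW × 500 h × €0.26 = €543.73 + €54.47 = €598.2
Saving = €295.83 − €598.2 = −€302.37

-€302.37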